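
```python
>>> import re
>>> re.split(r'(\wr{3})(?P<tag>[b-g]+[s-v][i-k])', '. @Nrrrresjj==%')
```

This matches a word character, then exactly 3 of a literal 'r' (captured); then one or more of a character in [b-g], then a character in [s-v], then a character in [i-k] (captured as 'tag').
Matches to split on: at [4:11] → 'rrrresj'.
`re.split` interleaves the captured-group text with the surrounding fragments.

['. @N', 'rrrr', 'esj', 'j==%']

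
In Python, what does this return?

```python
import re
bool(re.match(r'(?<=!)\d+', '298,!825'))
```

`re.match` only tries the pattern at the start of the string.
Here the pattern fails at index 0, so the call returns None, and `bool(None)` is False.

False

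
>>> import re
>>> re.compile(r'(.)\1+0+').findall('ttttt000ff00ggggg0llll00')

['t', 'f', 'g', 'l']

`\1` is not a pattern — it's the concrete string captured by group 1, re-applied verbatim.
`findall` collects group 1 from each match (4 total).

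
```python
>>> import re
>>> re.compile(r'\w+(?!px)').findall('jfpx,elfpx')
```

['jfpx', 'elfpx']

The negative lookaround is zero-width — it rules out positions where the adjacent text would match, without consuming anything.
No capturing groups, so `findall` returns the 2 full match strings.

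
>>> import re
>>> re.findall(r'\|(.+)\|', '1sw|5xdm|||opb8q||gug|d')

['5xdm|||opb8q||gug']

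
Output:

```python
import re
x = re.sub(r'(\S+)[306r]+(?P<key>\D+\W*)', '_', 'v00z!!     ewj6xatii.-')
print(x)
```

_6xatii.-

Every occurrence is swapped for '_'.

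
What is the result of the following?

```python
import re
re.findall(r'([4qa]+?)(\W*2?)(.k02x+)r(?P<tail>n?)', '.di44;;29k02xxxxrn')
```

This matches one or more of one of [4qa] (lazy) (captured); then zero or more of a non-word character, then optionally a literal '2' (captured); then any character, then the literal 'k02', then one or more of the literal 'x' (captured); then a literal 'r'; then optionally a literal 'n' (captured as 'tail').
Scanning left to right: at [3:18] match '44;;29k02xxxxrn', groups = ('44', ';;2', '9k02xxxx', 'n').
Multiple groups make `findall` return tuples — one 4-tuple for the one match.

[('44', ';;2', '9k02xxxx', 'n')]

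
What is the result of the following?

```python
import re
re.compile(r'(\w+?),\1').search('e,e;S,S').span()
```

`\1` has to match the exact text group 1 already captured.
`re.search` scans for the first position where the pattern succeeds.
The match spans [0:3] → 'e,e'.
Captured: group 1 = 'e'.

(0, 3)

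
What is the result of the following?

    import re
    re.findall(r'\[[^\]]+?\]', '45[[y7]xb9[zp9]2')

No capturing groups, so `findall` returns the 2 full match strings.

['[[y7]', '[zp9]']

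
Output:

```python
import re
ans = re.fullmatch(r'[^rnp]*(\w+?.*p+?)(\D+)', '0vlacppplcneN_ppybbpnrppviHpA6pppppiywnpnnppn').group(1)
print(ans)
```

ppplcneN_ppybbpnrppviHpA6pppppiywnpnnpp

This matches zero or more of any character except [rnp]; then one or more of a word character (lazy), then zero or more of any character, then one or more of the literal 'p' (lazy) (captured); then one or more of a non-digit (captured).
`re.fullmatch` requires the pattern to consume the entire string.
The match spans [0:45] → '0vlacppplcneN_ppybbpnrppviHpA6pppppiywnpnnppn'.
Captured: group 1 = 'ppplcneN_ppybbpnrppviHpA6pppppiywnpnnpp', group 2 = 'n'.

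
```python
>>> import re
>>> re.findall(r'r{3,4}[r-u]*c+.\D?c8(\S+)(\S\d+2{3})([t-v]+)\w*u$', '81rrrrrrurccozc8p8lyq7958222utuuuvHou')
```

This matches 3 to 4 of the literal 'r', then zero or more of a character in [r-u], then one or more of the literal 'c'; then any character, then optionally a non-digit, then the literal 'c8'; then one or more of a non-whitespace character (captured); then a non-whitespace character, then one or more of a digit, then exactly 3 of the literal '2' (captured); then one or more of a character in [t-v] (captured); then zero or more of a word character, then the literal 'u'; then anchored at the end.
Scanning left to right: at [2:37] match 'rrrrrrurccozc8p8lyq7958222utuuuvHou', groups = ('p8lyq79', '58222', 'utuuuv').
`findall` packs the 3 group values into a tuple for every match.

[('p8lyq79', '58222', 'utuuuv')]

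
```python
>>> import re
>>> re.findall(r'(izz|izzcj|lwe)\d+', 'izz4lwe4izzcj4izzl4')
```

['izz', 'lwe', 'izzcj']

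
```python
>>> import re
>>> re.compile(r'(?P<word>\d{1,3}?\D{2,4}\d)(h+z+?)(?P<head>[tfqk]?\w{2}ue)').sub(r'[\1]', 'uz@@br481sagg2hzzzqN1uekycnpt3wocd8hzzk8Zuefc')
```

Pattern: 1 to 3 of a digit (lazy), then 2 to 4 of a non-digit, then a digit (captured as 'word'); then one or more of the literal 'h', then one or more of a literal 'z' (lazy) (captured); then optionally one of [tfqk], then exactly 2 of a word character, then the literal 'ue' (captured as 'head').
Matches: at [6:23] → '481sagg2hzzzqN1ue'; at [29:43] → '3wocd8hzzk8Zue'.
The replacement refers to a captured group, so each match is rewritten using its own captured text.

'uz@@br[481sagg2]kycnpt[3wocd8]fc'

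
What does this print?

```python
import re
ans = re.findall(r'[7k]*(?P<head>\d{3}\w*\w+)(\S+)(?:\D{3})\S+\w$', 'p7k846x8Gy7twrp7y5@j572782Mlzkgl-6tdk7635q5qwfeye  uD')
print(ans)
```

Pattern: zero or more of one of [7k]; then exactly 3 of a digit, then zero or more of a word character, then one or more of a word character (captured as 'head'); then one or more of a non-whitespace character (captured); then exactly 3 of a non-digit (non-capturing group); then one or more of a non-whitespace character, then a word character; then anchored at the end.
Matches: at [1:53] match '7k846x8Gy7twrp7y5@j572782Mlzkgl-6tdk7635q5qwfeye  uD', groups = ('846x8Gy7twrp7y5', '@j572782Mlzkgl-6tdk7635q5qwfey').
With 2 capturing groups, `findall` returns a 2-tuple per match.

[('846x8Gy7twrp7y5', '@j572782Mlzkgl-6tdk7635q5qwfey')]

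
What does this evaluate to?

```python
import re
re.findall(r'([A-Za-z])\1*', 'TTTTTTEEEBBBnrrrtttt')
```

['T', 'E', 'B', 'n', 'r', 't']

The backreference `\1` re-matches whatever the first group consumed, character for character.
Because there's exactly one group, `findall` drops the full match and keeps group 1 from each hit.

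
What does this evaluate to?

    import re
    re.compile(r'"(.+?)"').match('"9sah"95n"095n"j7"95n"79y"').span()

(0, 6)

A non-greedy quantifier consumes as few characters as it can — just enough that the remainder of the pattern still matches from where it stops; whatever follows it matches normally.
`re.match` won't scan ahead — the pattern has to work from the very first character.
The match spans [0:6] → '"9sah"'.
Captured: group 1 = '9sah'.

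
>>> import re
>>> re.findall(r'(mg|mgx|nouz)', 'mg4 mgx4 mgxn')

['mg', 'mg', 'mg']

`|` is ordered: at each position the engine commits to the first alternative that works.
Matches: at [0:2] match 'mg', group 1 = 'mg'; at [4:6] match 'mg', group 1 = 'mg'; at [9:11] match 'mg', group 1 = 'mg'.
Because there's exactly one group, `findall` drops the full match and keeps group 1 from each hit.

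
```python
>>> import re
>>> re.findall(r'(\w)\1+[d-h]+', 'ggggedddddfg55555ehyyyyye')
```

['g', '5', 'y']

`\1` is not a pattern — it's the concrete string captured by group 1, re-applied verbatim.
Matches: at [0:12] match 'ggggedddddfg', group 1 = 'g'; at [12:19] match '55555eh', group 1 = '5'; at [19:25] match 'yyyyye', group 1 = 'y'.
One capturing group, so `findall` returns just the captured substring from each match — 3 in all.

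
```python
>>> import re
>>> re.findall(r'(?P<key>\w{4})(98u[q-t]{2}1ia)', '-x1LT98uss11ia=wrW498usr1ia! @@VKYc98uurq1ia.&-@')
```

The pattern matches exactly 4 of a word character (captured as 'key'); then the literal '98u', then exactly 2 of a character in [q-t], then the literal '1ia' (captured).
Walking the string: at [15:27] match 'wrW498usr1ia', groups = ('wrW4', '98usr1ia').
With 2 capturing groups, `findall` returns a 2-tuple per match.

[('wrW4', '98usr1ia')]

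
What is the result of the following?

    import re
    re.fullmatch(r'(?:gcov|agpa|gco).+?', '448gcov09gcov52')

`re.fullmatch` is like wrapping the pattern in `^…$` (in single-line mode).
Here there's no way to consume every character, so the call returns None.

None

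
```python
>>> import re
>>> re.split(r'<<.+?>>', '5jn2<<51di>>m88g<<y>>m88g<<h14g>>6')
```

A `+?`/`*?`/`{m,n}?` starts at its minimum and grows only as far as needed for what follows to match.
Matches to split on: at [4:12] → '<<51di>>'; at [16:21] → '<<y>>'; at [25:33] → '<<h14g>>'.
`split` removes every match and returns the 4 fragments in between.

['5jn2', 'm88g', 'm88g', '6']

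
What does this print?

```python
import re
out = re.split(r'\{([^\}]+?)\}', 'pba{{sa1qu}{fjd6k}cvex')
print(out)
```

With a capturing group present, the delimiter's captured portion is kept in the result list.

['pba', '{sa1qu', '', 'fjd6k', 'cvex']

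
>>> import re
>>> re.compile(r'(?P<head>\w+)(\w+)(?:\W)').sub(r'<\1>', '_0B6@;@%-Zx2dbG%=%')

'<_0B>;@%-<Zx2db>=%'

The pattern matches one or more of a word character (captured as 'head'); then one or more of a word character (captured); then a non-word character (non-capturing group).
Matches: at [0:5] → '_0B6@'; at [9:16] → 'Zx2dbG%'.
The replacement refers to a captured group, so each match is rewritten using its own captured text.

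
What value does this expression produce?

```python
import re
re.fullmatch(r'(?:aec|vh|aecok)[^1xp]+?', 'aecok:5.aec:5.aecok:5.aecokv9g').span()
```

`re.fullmatch` requires the pattern to consume the entire string.
The match spans [0:30] → 'aecok:5.aec:5.aecok:5.aecokv9g'.

(0, 30)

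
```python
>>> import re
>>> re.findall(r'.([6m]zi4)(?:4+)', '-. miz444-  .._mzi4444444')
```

['mzi4']

Pattern: any character; then one of [6m], then the literal 'zi4' (captured); then one or more of a literal '4' (non-capturing group).
`findall` collects group 1 from the one match (1 total).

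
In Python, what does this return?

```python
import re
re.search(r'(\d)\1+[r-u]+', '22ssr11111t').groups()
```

`\1` has to match the exact text group 1 already captured.
`search` walks the string left to right and returns the first match it finds.
The match spans [0:5] → '22ssr'.
Captured: group 1 = '2'.

('2',)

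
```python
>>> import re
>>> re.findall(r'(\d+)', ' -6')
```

['6']

The pattern matches one or more of a digit (captured).
One capturing group, so `findall` returns just the captured substring from the one match — 1 in all.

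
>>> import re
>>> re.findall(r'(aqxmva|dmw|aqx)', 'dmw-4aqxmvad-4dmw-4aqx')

['dmw', 'aqxmva', 'dmw', 'aqx']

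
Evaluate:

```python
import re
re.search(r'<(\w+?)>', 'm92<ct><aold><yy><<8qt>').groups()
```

`re.search` scans for the first position where the pattern succeeds.
The match spans [3:7] → '<ct>'.
Captured: group 1 = 'ct'.

('ct',)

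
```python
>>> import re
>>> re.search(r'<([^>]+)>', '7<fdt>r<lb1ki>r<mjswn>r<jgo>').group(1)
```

The match spans [1:6] → '<fdt>'.
Captured: group 1 = 'fdt'.

'fdt'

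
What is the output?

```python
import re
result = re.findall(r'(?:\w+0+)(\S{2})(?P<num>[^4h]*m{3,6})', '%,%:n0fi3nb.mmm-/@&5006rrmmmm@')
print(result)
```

[('fi', '3nb.mmm-/@&5006rrmmmm')]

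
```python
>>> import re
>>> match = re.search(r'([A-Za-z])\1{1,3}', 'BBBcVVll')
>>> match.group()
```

'BBB'

A backreference is literal: `\1` must see the identical characters the first group matched.
`search` walks the string left to right and returns the first match it finds.
The match spans [0:3] → 'BBB'.
Captured: group 1 = 'B'.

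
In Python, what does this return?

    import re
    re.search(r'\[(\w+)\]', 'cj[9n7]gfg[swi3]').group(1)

`re.search` scans for the first position where the pattern succeeds.
The match spans [2:7] → '[9n7]'.
Captured: group 1 = '9n7'.

'9n7'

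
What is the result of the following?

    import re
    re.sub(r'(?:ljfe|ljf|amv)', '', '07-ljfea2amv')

'07-a2'

Alternation tries branches left to right and keeps the first one that lets the overall match succeed at that position.
Each match is replaced by ''.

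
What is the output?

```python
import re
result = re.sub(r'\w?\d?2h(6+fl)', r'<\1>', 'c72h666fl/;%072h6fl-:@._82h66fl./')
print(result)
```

<666fl>/;%<6fl>-:@.<66fl>./

This matches optionally a word character, then optionally a digit, then the literal '2h'; then one or more of the literal '6', then a literal 'f', then the literal 'l' (captured).
Matches: at [0:9] → 'c72h666fl'; at [12:19] → '072h6fl'; at [23:31] → '_82h66fl'.
Each match is replaced using the text its own group 1 captured.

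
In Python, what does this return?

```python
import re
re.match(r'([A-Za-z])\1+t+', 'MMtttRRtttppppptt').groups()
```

`\1` has to match the exact text group 1 already captured.
With `match`, the pattern is implicitly anchored at the beginning.
The match spans [0:5] → 'MMttt'.
Captured: group 1 = 'M'.

('M',)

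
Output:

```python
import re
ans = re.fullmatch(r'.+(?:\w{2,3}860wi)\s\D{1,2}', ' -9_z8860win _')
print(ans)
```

None

For `fullmatch`, every character of the input must be accounted for by the pattern.
Here there's no way to consume every character, so the call returns None.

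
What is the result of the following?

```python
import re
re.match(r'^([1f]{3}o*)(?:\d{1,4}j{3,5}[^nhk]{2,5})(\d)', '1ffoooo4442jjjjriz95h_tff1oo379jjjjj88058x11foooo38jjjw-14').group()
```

'1ffoooo4442jjjjriz95'

This matches anchored at the start of the string; then exactly 3 of one of [1f], then zero or more of the literal 'o' (captured); then 1 to 4 of a digit, then 3 to 5 of the literal 'j', then 2 to 5 of any character except [nhk] (non-capturing group); then a digit (captured).
`match` is anchored at position 0; if the pattern doesn't fit there, it returns None.
The match spans [0:20] → '1ffoooo4442jjjjriz95'.
Captured: group 1 = '1ffoooo', group 2 = '5'.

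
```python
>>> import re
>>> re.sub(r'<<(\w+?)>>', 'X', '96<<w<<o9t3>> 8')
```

Each match is replaced by 'X'.

'96<<wX 8'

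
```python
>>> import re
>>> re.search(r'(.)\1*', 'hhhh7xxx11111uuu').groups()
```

The match spans [0:4] → 'hhhh'.
Captured: group 1 = 'h'.

('h',)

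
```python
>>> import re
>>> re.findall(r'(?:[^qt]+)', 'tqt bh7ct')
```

Pattern: one or more of any character except [qt] (non-capturing group).
Scanning left to right: at [3:8] → ' bh7c'.
Since nothing is captured, `findall` lists the 1 matched substring directly.

[' bh7c']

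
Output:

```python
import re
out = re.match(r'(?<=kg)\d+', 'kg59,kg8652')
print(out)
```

The lookaround is zero-width — it requires the adjacent text to match without consuming it, so the asserted text isn't part of the match.
With `match`, the pattern is implicitly anchored at the beginning.
Here position 0 doesn't satisfy it, so the call returns None.

None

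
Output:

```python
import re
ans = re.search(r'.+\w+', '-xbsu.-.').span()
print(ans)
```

(0, 5)

The match spans [0:5] → '-xbsu'.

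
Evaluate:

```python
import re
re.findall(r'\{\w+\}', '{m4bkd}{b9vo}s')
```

Scanning left to right: at [0:7] → '{m4bkd}'; at [7:13] → '{b9vo}'.
`findall` yields the raw match text (2 of them) because the pattern has no groups.

['{m4bkd}', '{b9vo}']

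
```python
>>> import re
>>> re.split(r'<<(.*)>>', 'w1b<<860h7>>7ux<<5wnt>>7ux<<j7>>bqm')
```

Matches to split on: at [3:32] → '<<860h7>>7ux<<5wnt>>7ux<<j7>>'.
With a capturing group present, the delimiter's captured portion is kept in the result list.

['w1b', '860h7>>7ux<<5wnt>>7ux<<j7', 'bqm']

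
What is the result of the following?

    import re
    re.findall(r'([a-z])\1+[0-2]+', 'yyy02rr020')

['y', 'r']

`\1` has to match the exact text group 1 already captured.
`findall` collects group 1 from each match (2 total).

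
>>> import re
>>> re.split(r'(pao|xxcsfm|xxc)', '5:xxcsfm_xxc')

['5:', 'xxcsfm', '_', 'xxc', '']

Alternation tries branches left to right and keeps the first one that lets the overall match succeed at that position.
Matches to split on: at [2:8] → 'xxcsfm'; at [9:12] → 'xxc'.
With a capturing group present, the delimiter's captured portion is kept in the result list.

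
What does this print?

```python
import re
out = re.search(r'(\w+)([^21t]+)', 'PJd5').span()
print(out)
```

(0, 4)

This matches one or more of a word character (captured); then one or more of any character except [21t] (captured).
The match spans [0:4] → 'PJd5'.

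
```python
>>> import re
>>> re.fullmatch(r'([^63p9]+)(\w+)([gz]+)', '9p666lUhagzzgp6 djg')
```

None

This matches one or more of any character except [63p9] (captured); then one or more of a word character (captured); then one or more of one of [gz] (captured).
`fullmatch` succeeds only if the pattern covers the string from start to end.
Here there's no way to consume every character, so the call returns None.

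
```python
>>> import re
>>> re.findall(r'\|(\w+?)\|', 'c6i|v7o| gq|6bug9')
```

One capturing group, so `findall` returns just the captured substring from the one match — 1 in all.

['v7o']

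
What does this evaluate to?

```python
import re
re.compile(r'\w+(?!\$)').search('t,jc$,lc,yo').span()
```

(0, 1)

The negative lookahead/lookbehind blocks any match where the forbidden context is present.
`re.search` tries every starting position until one works.
The match spans [0:1] → 't'.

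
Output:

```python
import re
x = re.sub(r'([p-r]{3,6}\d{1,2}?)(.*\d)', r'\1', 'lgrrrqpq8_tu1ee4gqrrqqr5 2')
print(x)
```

The pattern matches 3 to 6 of a character in [p-r], then 1 to 2 of a digit (lazy) (captured); then zero or more of any character, then a digit (captured).
Matches: at [2:26] → 'rrrqpq8_tu1ee4gqrrqqr5 2'.
The replacement refers to a captured group, so each match is rewritten using its own captured text.

lgrrrqpq8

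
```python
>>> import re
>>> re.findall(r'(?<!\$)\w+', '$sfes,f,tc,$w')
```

['fes', 'f', 'tc']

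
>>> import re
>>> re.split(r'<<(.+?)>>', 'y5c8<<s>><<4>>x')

Because the quantifier is non-greedy, it stops expanding at the earliest point where the rest of the pattern can succeed.
Matches to split on: at [4:9] → '<<s>>'; at [9:14] → '<<4>>'.
With a capturing group present, the delimiter's captured portion is kept in the result list.

['y5c8', 's', '', '4', 'x']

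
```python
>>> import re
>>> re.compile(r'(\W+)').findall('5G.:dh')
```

['.:']

Because there's exactly one group, `findall` drops the full match and keeps group 1 from the one hit.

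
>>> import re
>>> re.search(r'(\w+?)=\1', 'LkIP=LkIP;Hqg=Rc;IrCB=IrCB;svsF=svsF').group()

'LkIP=LkIP'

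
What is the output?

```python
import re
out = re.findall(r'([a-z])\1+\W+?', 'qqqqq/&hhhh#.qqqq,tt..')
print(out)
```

['q', 'h', 'q', 't']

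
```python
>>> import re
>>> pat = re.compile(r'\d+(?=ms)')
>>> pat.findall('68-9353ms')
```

['9353']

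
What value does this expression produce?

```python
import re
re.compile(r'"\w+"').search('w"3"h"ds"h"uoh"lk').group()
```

The match spans [1:4] → '"3"'.

'"3"'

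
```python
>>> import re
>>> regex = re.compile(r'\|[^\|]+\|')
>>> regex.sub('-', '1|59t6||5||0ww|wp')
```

Matches: at [1:7] → '|59t6|'; at [7:10] → '|5|'; at [10:15] → '|0ww|'.
Each match is replaced by '-'.

'1---wp'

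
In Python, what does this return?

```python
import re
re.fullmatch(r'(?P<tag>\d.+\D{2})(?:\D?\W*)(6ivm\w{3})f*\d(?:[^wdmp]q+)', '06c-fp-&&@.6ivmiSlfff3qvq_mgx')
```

This matches a digit, then one or more of any character, then exactly 2 of a non-digit (captured as 'tag'); then optionally a non-digit, then zero or more of a non-word character (non-capturing group); then the literal '6i', then the literal 'vm', then exactly 3 of a word character (captured); then zero or more of a literal 'f', then a digit; then any character except [wdmp], then one or more of the literal 'q' (non-capturing group).
For `fullmatch`, every character of the input must be accounted for by the pattern.
Here the pattern can't cover the whole string, so the call returns None.

None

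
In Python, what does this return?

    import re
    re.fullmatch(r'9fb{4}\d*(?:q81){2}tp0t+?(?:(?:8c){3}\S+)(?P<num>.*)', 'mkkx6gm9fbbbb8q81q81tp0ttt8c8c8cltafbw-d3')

The pattern matches the literal '9f', then exactly 4 of the literal 'b', then zero or more of a digit; then the literal 'q81' repeated 2 times, then the literal 'tp0', then one or more of a literal 't' (lazy); then the literal '8c' repeated 3 times, then one or more of a non-whitespace character (non-capturing group); then zero or more of any character (captured as 'num').
`re.fullmatch` is like wrapping the pattern in `^…$` (in single-line mode).
Here the pattern can't cover the whole string, so the call returns None.

None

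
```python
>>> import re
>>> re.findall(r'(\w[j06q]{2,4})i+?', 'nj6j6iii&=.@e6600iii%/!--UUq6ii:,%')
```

['nj6j6', 'e6600', 'Uq6']

This matches a word character, then 2 to 4 of one of [j06q] (captured); then one or more of a literal 'i' (lazy).
Scanning left to right: at [0:6] match 'nj6j6i', group 1 = 'nj6j6'; at [12:18] match 'e6600i', group 1 = 'e6600'; at [26:30] match 'Uq6i', group 1 = 'Uq6'.
`findall` collects group 1 from each match (3 total).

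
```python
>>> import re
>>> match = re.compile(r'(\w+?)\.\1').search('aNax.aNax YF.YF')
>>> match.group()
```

'aNax.aNax'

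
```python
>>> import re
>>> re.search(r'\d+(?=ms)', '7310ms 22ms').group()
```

The positive lookaround only admits positions where the adjacent text matches; those characters stay outside the span.
The match spans [0:4] → '7310'.

'7310'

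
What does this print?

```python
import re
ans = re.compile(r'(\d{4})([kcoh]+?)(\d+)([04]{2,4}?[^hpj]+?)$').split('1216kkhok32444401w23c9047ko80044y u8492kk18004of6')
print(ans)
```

Pattern: exactly 4 of a digit (captured); then one or more of one of [kcoh] (lazy) (captured); then one or more of a digit (captured); then 2 to 4 of one of [04] (lazy), then one or more of any character except [hpj] (lazy) (captured); then anchored at the end.
Because the pattern has a capturing group, `split` also inserts each captured text between the pieces.

['', '1216', 'kkhok', '32444', '401w23c9047ko80044y u8492kk18004of6', '']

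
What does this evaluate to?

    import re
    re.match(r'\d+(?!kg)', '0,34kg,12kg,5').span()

(0, 1)

`re.match` won't scan ahead — the pattern has to work from the very first character.
The match spans [0:1] → '0'.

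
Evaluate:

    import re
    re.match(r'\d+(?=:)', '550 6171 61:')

None

`match` is anchored at position 0; if the pattern doesn't fit there, it returns None.
Here the string doesn't start with a match, so the call returns None.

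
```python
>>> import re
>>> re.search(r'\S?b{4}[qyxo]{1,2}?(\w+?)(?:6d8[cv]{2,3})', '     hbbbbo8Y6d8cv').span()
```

(5, 18)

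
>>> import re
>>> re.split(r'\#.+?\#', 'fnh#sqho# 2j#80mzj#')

Splitting on the pattern gives 3 pieces.

['fnh', ' 2j', '']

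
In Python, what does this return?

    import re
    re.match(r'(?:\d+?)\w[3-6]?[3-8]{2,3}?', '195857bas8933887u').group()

`re.match` won't scan ahead — the pattern has to work from the very first character.
The match spans [0:5] → '19585'.

'19585'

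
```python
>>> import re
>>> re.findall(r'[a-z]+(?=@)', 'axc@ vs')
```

Lookahead/lookbehind check context without consuming it, so the matched span excludes the asserted characters.
Walking the string: at [0:3] → 'axc'.
`findall` yields the raw match text (1 of them) because the pattern has no groups.

['axc']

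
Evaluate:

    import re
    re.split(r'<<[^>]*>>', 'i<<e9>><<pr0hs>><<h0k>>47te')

Matches to split on: at [1:7] → '<<e9>>'; at [7:16] → '<<pr0hs>>'; at [16:23] → '<<h0k>>'.
`split` removes every match and returns the 4 fragments in between.

['i', '', '', '47te']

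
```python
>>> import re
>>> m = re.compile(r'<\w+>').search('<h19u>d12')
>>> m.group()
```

`re.search` tries every starting position until one works.
The match spans [0:6] → '<h19u>'.

'<h19u>'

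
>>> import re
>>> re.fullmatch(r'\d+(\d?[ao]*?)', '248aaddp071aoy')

This matches one or more of a digit; then optionally a digit, then zero or more of one of [ao] (lazy) (captured).
`re.fullmatch` is like wrapping the pattern in `^…$` (in single-line mode).
Here the pattern can't cover the whole string, so the call returns None.

None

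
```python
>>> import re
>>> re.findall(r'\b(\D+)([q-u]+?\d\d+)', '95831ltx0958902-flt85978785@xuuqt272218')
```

This matches a word boundary (`\b`, zero-width); then one or more of a non-digit (captured); then one or more of a character in [q-u] (lazy), then a digit, then one or more of a digit (captured).
Walking the string: at [15:27] match '-flt85978785', groups = ('-fl', 't85978785'); at [27:39] match '@xuuqt272218', groups = ('@xuuq', 't272218').
With 2 capturing groups, `findall` returns a 2-tuple per match.

[('-fl', 't85978785'), ('@xuuq', 't272218')]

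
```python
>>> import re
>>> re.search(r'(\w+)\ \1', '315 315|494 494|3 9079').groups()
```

`\1` has to match the exact text group 1 already captured.
Unlike `match`, `search` isn't anchored — it looks for the pattern anywhere in the string.
The match spans [0:7] → '315 315'.
Captured: group 1 = '315'.

('315',)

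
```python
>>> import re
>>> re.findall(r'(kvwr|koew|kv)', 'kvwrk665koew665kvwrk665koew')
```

['kvwr', 'koew', 'kvwr', 'koew']

Alternation tries branches left to right and keeps the first one that lets the overall match succeed at that position.
Because there's exactly one group, `findall` drops the full match and keeps group 1 from each hit.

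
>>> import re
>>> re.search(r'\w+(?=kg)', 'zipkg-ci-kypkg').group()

The positive lookaround only admits positions where the adjacent text matches; those characters stay outside the span.
Unlike `match`, `search` isn't anchored — it looks for the pattern anywhere in the string.
The match spans [0:3] → 'zip'.

'zip'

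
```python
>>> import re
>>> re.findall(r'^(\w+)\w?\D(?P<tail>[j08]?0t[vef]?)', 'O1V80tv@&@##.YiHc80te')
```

The pattern matches anchored at the start of the string; then one or more of a word character (captured); then optionally a word character, then a non-digit; then optionally one of [j08], then the literal '0t', then optionally one of [vef] (captured as 'tail').
Scanning left to right: at [0:7] match 'O1V80tv', groups = ('O1', '80tv').
With 2 capturing groups, `findall` returns a 2-tuple per match.

[('O1', '80tv')]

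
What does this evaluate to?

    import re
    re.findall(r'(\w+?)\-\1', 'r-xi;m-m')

['m']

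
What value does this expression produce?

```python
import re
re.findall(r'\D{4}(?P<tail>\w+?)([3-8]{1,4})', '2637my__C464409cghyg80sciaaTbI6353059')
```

Lazy quantifiers expand one character at a time until the remainder of the pattern can match.
`findall` packs the 2 group values into a tuple for every match.

[('C', '4644'), ('g', '8'), ('aTbI', '6353')]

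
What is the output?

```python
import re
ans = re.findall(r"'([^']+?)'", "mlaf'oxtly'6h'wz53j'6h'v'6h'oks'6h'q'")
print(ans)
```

Because there's exactly one group, `findall` drops the full match and keeps group 1 from each hit.

['oxtly', 'wz53j', 'v', 'oks', 'q']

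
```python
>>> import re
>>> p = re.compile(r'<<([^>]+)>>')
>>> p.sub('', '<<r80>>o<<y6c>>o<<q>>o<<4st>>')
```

'ooo'

Matches: at [0:7] → '<<r80>>'; at [8:15] → '<<y6c>>'; at [16:21] → '<<q>>'; at [22:29] → '<<4st>>'.
Each match is replaced by ''.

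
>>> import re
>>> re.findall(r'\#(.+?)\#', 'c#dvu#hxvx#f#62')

['dvu', 'f']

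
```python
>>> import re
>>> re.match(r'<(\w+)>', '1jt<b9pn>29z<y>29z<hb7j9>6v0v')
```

`match` is anchored at position 0; if the pattern doesn't fit there, it returns None.
Here position 0 doesn't satisfy it, so the call returns None.

None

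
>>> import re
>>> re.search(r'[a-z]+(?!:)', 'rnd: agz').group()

'rn'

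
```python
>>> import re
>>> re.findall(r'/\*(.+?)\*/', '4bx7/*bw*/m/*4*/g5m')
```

One capturing group, so `findall` returns just the captured substring from each match — 2 in all.

['bw', '4']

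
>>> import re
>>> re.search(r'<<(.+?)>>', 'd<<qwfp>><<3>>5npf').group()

Unlike `match`, `search` isn't anchored — it looks for the pattern anywhere in the string.
The match spans [1:9] → '<<qwfp>>'.
Captured: group 1 = 'qwfp'.

'<<qwfp>>'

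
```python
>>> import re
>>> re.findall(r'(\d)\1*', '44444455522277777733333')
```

['4', '5', '2', '7', '3']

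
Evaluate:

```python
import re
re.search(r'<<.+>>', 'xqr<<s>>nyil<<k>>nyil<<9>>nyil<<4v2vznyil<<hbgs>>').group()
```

`re.search` tries every starting position until one works.
The match spans [3:49] → '<<s>>nyil<<k>>nyil<<9>>nyil<<4v2vznyil<<hbgs>>'.

'<<s>>nyil<<k>>nyil<<9>>nyil<<4v2vznyil<<hbgs>>'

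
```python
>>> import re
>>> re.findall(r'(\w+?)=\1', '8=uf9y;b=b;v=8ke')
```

A backreference is literal: `\1` must see the identical characters the first group matched.
`findall` collects group 1 from the one match (1 total).

['b']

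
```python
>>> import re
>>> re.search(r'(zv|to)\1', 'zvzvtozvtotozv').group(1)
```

'zv'

`\1` has to match the exact text group 1 already captured.
Unlike `match`, `search` isn't anchored — it looks for the pattern anywhere in the string.
The match spans [0:4] → 'zvzv'.
Captured: group 1 = 'zv'.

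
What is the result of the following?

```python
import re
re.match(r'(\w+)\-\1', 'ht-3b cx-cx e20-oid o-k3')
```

`\1` is not a pattern — it's the concrete string captured by group 1, re-applied verbatim.
`re.match` only tries the pattern at the start of the string.
Here the string doesn't start with a match, so the call returns None.

None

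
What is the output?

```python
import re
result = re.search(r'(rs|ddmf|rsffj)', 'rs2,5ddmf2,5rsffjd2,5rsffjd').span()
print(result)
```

(0, 2)

`re.search` tries every starting position until one works.
The match spans [0:2] → 'rs'.
Captured: group 1 = 'rs'.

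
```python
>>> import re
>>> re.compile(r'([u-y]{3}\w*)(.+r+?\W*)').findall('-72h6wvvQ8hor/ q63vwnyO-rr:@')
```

[('wvvQ8hor', '/ q63vwnyO-rr:@')]

Multiple groups make `findall` return tuples — one 2-tuple for the one match.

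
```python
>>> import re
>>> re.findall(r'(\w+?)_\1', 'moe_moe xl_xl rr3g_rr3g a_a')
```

`\1` is not a pattern — it's the concrete string captured by group 1, re-applied verbatim.
With a single group, `findall` returns only what that group captured — 4 items.

['moe', 'xl', 'rr3g', 'a']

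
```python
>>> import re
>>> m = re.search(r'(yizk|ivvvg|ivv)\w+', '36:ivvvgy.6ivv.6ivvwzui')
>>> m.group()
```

The match spans [3:9] → 'ivvvgy'.

'ivvvgy'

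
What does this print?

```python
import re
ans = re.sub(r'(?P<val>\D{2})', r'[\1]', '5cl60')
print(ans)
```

5[cl]60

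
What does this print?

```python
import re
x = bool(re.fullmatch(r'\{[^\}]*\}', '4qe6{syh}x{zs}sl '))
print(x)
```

`fullmatch` succeeds only if the pattern covers the string from start to end.
Here the string isn't matched end-to-end, so the call returns None, and `bool(None)` is False.

False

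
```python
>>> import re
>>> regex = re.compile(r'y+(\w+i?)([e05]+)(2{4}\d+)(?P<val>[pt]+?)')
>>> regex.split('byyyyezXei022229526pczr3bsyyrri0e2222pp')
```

This matches one or more of a literal 'y'; then one or more of a word character, then optionally the literal 'i' (captured); then one or more of one of [e05] (captured); then exactly 4 of a literal '2', then one or more of a digit (captured); then one or more of one of [pt] (lazy) (captured as 'val').
Matches to split on: at [1:20] → 'yyyyezXei022229526p'.
Because the pattern has a capturing group, `split` also inserts each captured text between the pieces.

['b', 'ezXei', '0', '22229526', 'p', 'czr3bsyyrri0e2222pp']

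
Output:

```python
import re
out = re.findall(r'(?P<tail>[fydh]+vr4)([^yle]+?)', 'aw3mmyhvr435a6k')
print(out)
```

[('yhvr4', '3')]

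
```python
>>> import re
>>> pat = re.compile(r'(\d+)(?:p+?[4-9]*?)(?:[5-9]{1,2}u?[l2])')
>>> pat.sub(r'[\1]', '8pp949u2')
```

'[8]'

The replacement refers to a captured group, so each match is rewritten using its own captured text.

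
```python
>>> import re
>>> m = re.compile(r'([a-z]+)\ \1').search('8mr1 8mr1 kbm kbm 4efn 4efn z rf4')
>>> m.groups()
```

('kbm',)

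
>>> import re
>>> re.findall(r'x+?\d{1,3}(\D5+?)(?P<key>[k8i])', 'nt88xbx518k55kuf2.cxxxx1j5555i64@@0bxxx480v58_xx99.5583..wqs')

[('k55', 'k'), ('j5555', 'i'), ('v5', '8'), ('.55', '8')]

Pattern: one or more of a literal 'x' (lazy), then 1 to 3 of a digit; then a non-digit, then one or more of the literal '5' (lazy) (captured); then one of [k8i] (captured as 'key').
Multiple groups make `findall` return tuples — one 2-tuple for each match.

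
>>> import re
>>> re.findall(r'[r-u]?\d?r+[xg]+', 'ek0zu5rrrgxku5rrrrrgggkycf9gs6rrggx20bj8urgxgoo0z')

['u5rrrgx', 'u5rrrrrggg', 's6rrggx', 'urgxg']

Pattern: optionally a character in [r-u], then optionally a digit, then one or more of the literal 'r'; then one or more of one of [xg].
No capturing groups, so `findall` returns the 4 full match strings.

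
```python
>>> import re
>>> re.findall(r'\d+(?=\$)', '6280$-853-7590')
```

['6280']

The positive lookaround only admits positions where the adjacent text matches; those characters stay outside the span.
Matches: at [0:4] → '6280'.
Since nothing is captured, `findall` lists the 1 matched substring directly.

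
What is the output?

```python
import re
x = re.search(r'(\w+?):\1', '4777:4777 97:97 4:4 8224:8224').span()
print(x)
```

(0, 9)

A backreference is literal: `\1` must see the identical characters the first group matched.
Unlike `match`, `search` isn't anchored — it looks for the pattern anywhere in the string.
The match spans [0:9] → '4777:4777'.
Captured: group 1 = '4777'.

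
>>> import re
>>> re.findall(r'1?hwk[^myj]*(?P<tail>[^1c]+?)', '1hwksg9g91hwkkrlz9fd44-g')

Because there's exactly one group, `findall` drops the full match and keeps group 1 from the one hit.

['g']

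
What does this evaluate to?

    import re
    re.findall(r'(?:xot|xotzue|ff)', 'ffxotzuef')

['ff', 'xot']

Branches in `(...|...)` are attempted left-to-right; the first branch that allows the whole pattern to succeed is taken.
Matches: at [0:2] → 'ff'; at [2:5] → 'xot'.
With no groups in the pattern, `findall` gives back each whole match — 2 here.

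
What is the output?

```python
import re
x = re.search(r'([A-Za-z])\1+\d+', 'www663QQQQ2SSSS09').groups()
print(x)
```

The backreference `\1` re-matches whatever the first group consumed, character for character.
`search` walks the string left to right and returns the first match it finds.
The match spans [0:6] → 'www663'.
Captured: group 1 = 'w'.

('w',)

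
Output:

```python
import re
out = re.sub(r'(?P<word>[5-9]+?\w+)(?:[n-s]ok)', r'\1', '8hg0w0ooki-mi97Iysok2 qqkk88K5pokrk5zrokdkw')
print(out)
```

This matches one or more of a character in [5-9] (lazy), then one or more of a word character (captured as 'word'); then a character in [n-s], then the literal 'ok' (non-capturing group).
`\1` in the replacement pulls in group 1's text for each match.

8hg0w0i-mi97Iy2 qqkk88K5pokrk5zdkw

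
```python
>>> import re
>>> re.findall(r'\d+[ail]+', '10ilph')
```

['10il']

Since nothing is captured, `findall` lists the 1 matched substring directly.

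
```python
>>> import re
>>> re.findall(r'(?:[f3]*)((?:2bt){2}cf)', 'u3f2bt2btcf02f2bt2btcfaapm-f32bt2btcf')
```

['2bt2btcf', '2bt2btcf', '2bt2btcf']

The pattern matches zero or more of one of [f3] (non-capturing group); then the literal '2bt' repeated 2 times, then the literal 'cf' (captured).
Scanning left to right: at [1:11] match '3f2bt2btcf', group 1 = '2bt2btcf'; at [13:22] match 'f2bt2btcf', group 1 = '2bt2btcf'; at [27:37] match 'f32bt2btcf', group 1 = '2bt2btcf'.
One capturing group, so `findall` returns just the captured substring from each match — 3 in all.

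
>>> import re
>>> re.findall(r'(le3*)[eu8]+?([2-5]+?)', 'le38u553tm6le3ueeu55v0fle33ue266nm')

[('le3', '5'), ('le3', '5'), ('le33', '2')]

This matches the literal 'le', then zero or more of the literal '3' (captured); then one or more of one of [eu8] (lazy); then one or more of a character in [2-5] (lazy) (captured).
Matches: at [0:6] match 'le38u5', groups = ('le3', '5'); at [11:19] match 'le3ueeu5', groups = ('le3', '5'); at [23:30] match 'le33ue2', groups = ('le33', '2').
2 groups means each result is a tuple of 2 captured strings — 3 here.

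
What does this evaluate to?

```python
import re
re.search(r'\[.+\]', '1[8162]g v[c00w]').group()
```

The match spans [1:16] → '[8162]g v[c00w]'.

'[8162]g v[c00w]'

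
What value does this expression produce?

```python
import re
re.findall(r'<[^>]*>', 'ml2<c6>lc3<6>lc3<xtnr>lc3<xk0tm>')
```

With no groups in the pattern, `findall` gives back each whole match — 4 here.

['<c6>', '<6>', '<xtnr>', '<xk0tm>']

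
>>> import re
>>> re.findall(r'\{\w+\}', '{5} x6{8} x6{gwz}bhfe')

Matches: at [0:3] → '{5}'; at [6:9] → '{8}'; at [12:17] → '{gwz}'.
No capturing groups, so `findall` returns the 3 full match strings.

['{5}', '{8}', '{gwz}']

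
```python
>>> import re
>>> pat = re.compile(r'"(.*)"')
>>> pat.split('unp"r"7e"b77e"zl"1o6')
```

['unp', 'r"7e"b77e"zl', '1o6']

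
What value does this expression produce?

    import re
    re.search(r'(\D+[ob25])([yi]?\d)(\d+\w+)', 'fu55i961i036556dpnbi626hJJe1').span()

This matches one or more of a non-digit, then one of [ob25] (captured); then optionally one of [yi], then a digit (captured); then one or more of a digit, then one or more of a word character (captured).
Unlike `match`, `search` isn't anchored — it looks for the pattern anywhere in the string.
The match spans [15:28] → 'dpnbi626hJJe1'.
Captured: group 1 = 'dpnb', group 2 = 'i6', group 3 = '26hJJe1'.

(15, 28)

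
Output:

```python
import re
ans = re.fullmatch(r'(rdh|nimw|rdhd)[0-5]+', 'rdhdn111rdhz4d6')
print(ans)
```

`re.fullmatch` requires the pattern to consume the entire string.
Here the pattern can't cover the whole string, so the call returns None.

None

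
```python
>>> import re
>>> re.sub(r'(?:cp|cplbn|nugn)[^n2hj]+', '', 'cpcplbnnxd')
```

Every occurrence is swapped for ''.

'nnxd'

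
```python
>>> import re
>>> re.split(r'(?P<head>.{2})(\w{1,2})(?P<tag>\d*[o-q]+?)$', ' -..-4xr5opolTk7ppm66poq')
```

[' -..-4xr5opolTk', '7p', 'pm', '66poq', '']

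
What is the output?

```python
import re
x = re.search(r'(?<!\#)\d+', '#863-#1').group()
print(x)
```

Because the assertion is negative and zero-width, positions next to the forbidden text are skipped.
The match spans [2:4] → '63'.

63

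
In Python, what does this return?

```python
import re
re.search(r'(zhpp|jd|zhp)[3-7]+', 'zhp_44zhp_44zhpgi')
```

None

Here no position works, so the call returns None.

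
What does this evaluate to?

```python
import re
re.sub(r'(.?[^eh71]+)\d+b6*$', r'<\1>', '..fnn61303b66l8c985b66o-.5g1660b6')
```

'..fnn6<1303b66l8c985b66o-.5g>'

The pattern matches optionally any character, then one or more of any character except [eh71] (captured); then one or more of a digit, then the literal 'b', then zero or more of the literal '6'; then anchored at the end.
Matches: at [6:33] → '1303b66l8c985b66o-.5g1660b6'.
`\1` in the replacement pulls in group 1's text for each match.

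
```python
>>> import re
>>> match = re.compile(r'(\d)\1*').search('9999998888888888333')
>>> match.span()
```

(0, 6)

`\1` has to match the exact text group 1 already captured.
Unlike `match`, `search` isn't anchored — it looks for the pattern anywhere in the string.
The match spans [0:6] → '999999'.
Captured: group 1 = '9'.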